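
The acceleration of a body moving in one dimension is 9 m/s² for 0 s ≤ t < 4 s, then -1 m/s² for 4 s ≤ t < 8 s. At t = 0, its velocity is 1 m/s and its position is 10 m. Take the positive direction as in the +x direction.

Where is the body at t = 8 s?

226 m

On each constant-a segment, Δv = aΔt and Δx = v₀Δt + ½aΔt²; chain segment to segment.
0–4 s: v starts 1 m/s; Δx = 1·4 + ½·9·4² = 76 m; v ends 37 m/s.
4–8 s: v starts 37 m/s; Δx = 37·4 + ½·-1·4² = 140 m; v ends 33 m/s.
x(8) = 10 + Σ Δx = 226 m.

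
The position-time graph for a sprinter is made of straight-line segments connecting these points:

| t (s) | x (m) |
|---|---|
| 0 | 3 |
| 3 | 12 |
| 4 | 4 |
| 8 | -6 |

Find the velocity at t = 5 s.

-2.5 m/s

Velocity is the slope of the x-t graph on 4–8 s: (-6 − 4)/(8 − 4) = -2.5 m/s.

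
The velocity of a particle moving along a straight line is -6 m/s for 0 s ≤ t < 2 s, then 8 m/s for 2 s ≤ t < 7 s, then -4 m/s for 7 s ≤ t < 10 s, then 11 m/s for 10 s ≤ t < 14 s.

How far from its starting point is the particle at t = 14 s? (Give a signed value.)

Displacement is the signed area under the v-t curve.
0–2 s: -6 × 2 = -12 m
2–7 s: 8 × 5 = 40 m
7–10 s: -4 × 3 = -12 m
10–14 s: 11 × 4 = 44 m
Net displacement = 60 m

60 m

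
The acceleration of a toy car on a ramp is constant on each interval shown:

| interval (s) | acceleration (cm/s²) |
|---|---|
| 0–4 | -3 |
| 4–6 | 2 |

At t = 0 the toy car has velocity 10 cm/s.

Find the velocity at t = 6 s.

2 cm/s

Δv equals the area under the a-t graph; then v = v₀ + Δv.
0–4 s: -3 × 4 = -12 cm/s
4–6 s: 2 × 2 = 4 cm/s
Δv = -8 cm/s, so v(6) = 10 + (-8) = 2 cm/s.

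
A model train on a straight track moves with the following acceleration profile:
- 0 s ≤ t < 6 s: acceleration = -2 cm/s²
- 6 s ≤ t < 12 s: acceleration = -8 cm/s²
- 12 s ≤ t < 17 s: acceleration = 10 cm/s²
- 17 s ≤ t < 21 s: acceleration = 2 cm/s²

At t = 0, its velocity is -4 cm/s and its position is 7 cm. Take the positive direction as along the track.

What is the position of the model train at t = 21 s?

-528 cm

On each constant-a segment, Δv = aΔt and Δx = v₀Δt + ½aΔt²; chain segment to segment.
0–6 s: v starts -4 cm/s; Δx = -4·6 + ½·-2·6² = -60 cm; v ends -16 cm/s.
6–12 s: v starts -16 cm/s; Δx = -16·6 + ½·-8·6² = -240 cm; v ends -64 cm/s.
12–17 s: v starts -64 cm/s; Δx = -64·5 + ½·10·5² = -195 cm; v ends -14 cm/s.
17–21 s: v starts -14 cm/s; Δx = -14·4 + ½·2·4² = -40 cm; v ends -6 cm/s.
x(21) = 7 + Σ Δx = -528 cm.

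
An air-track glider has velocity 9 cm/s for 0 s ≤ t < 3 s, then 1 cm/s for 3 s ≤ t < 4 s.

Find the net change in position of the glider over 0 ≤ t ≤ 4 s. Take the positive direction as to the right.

Net displacement equals the area under the velocity-time graph (areas below the axis count negative).
0–3 s: 9 × 3 = 27 cm
3–4 s: 1 × 1 = 1 cm
Net displacement = 28 cm

28 cm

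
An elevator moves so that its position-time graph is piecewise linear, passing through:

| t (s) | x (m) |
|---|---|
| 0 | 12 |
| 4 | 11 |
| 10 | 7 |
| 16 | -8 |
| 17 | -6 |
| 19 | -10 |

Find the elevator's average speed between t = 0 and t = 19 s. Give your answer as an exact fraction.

26/19 m/s

Average speed = (total path length)/(elapsed time); on a piecewise-linear x-t graph the path length is Σ|Δx|.
0–4 s: |Δx| = |11 − 12| = 1 m
4–10 s: |Δx| = |7 − 11| = 4 m
10–16 s: |Δx| = |-8 − 7| = 15 m
16–17 s: |Δx| = |-6 − -8| = 2 m
17–19 s: |Δx| = |-10 − -6| = 4 m
Total path = 26 m; average speed = 26/19 = 26/19 m/s.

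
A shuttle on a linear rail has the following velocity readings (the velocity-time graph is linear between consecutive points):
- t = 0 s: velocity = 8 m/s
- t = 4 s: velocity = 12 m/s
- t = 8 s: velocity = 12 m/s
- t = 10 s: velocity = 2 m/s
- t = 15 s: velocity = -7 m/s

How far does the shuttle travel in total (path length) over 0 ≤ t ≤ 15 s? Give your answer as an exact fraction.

Total distance travelled is ∫|v| dt — sum the magnitudes of each area piece.
0–4 s: |½(8 + 12)(4)| = 40 m
4–8 s: |12| × 4 = 48 m
8–10 s: |½(12 + 2)(2)| = 14 m
10–15 s: v = 0 at t = 100/9 s; triangle areas 10/9 + 245/18 = 265/18 m
Total distance = 2101/18 m

2101/18 m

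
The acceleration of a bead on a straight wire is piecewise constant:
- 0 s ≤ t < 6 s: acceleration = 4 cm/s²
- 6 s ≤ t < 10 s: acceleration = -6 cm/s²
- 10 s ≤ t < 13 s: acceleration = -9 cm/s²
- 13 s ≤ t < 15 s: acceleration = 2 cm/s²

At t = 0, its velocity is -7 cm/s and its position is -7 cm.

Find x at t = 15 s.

On each constant-a segment, Δv = aΔt and Δx = v₀Δt + ½aΔt²; chain segment to segment.
0–6 s: v starts -7 cm/s; Δx = -7·6 + ½·4·6² = 30 cm; v ends 17 cm/s.
6–10 s: v starts 17 cm/s; Δx = 17·4 + ½·-6·4² = 20 cm; v ends -7 cm/s.
10–13 s: v starts -7 cm/s; Δx = -7·3 + ½·-9·3² = -61.5 cm; v ends -34 cm/s.
13–15 s: v starts -34 cm/s; Δx = -34·2 + ½·2·2² = -64 cm; v ends -30 cm/s.
x(15) = -7 + Σ Δx = -82.5 cm.

-82.5 cm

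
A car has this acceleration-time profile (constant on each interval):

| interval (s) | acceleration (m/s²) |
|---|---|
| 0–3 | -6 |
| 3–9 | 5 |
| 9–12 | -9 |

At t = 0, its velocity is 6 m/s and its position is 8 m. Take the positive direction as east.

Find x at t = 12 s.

On each constant-a segment, Δv = aΔt and Δx = v₀Δt + ½aΔt²; chain segment to segment.
0–3 s: v starts 6 m/s; Δx = 6·3 + ½·-6·3² = -9 m; v ends -12 m/s.
3–9 s: v starts -12 m/s; Δx = -12·6 + ½·5·6² = 18 m; v ends 18 m/s.
9–12 s: v starts 18 m/s; Δx = 18·3 + ½·-9·3² = 13.5 m; v ends -9 m/s.
x(12) = 8 + Σ Δx = 30.5 m.

30.5 m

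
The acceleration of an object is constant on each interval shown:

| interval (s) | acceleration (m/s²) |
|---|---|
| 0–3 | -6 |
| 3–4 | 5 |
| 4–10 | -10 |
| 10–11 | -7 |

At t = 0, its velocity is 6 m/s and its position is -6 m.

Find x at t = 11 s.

On each constant-a segment, Δv = aΔt and Δx = v₀Δt + ½aΔt²; chain segment to segment.
0–3 s: v starts 6 m/s; Δx = 6·3 + ½·-6·3² = -9 m; v ends -12 m/s.
3–4 s: v starts -12 m/s; Δx = -12·1 + ½·5·1² = -9.5 m; v ends -7 m/s.
4–10 s: v starts -7 m/s; Δx = -7·6 + ½·-10·6² = -222 m; v ends -67 m/s.
10–11 s: v starts -67 m/s; Δx = -67·1 + ½·-7·1² = -70.5 m; v ends -74 m/s.
x(11) = -6 + Σ Δx = -317 m.

-317 m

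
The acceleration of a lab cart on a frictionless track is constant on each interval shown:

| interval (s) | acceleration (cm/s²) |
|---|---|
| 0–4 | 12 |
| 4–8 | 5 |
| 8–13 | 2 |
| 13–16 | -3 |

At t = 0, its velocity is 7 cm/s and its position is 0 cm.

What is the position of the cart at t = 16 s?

On each constant-a segment, Δv = aΔt and Δx = v₀Δt + ½aΔt²; chain segment to segment.
0–4 s: v starts 7 cm/s; Δx = 7·4 + ½·12·4² = 124 cm; v ends 55 cm/s.
4–8 s: v starts 55 cm/s; Δx = 55·4 + ½·5·4² = 260 cm; v ends 75 cm/s.
8–13 s: v starts 75 cm/s; Δx = 75·5 + ½·2·5² = 400 cm; v ends 85 cm/s.
13–16 s: v starts 85 cm/s; Δx = 85·3 + ½·-3·3² = 241.5 cm; v ends 76 cm/s.
x(16) = 0 + Σ Δx = 1025.5 cm.

1025.5 cm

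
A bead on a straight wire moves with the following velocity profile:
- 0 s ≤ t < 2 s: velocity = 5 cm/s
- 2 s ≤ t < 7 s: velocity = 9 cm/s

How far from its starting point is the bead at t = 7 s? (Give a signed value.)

55 cm

Displacement is the signed area under the v-t curve.
0–2 s: 5 × 2 = 10 cm
2–7 s: 9 × 5 = 45 cm
Net displacement = 55 cm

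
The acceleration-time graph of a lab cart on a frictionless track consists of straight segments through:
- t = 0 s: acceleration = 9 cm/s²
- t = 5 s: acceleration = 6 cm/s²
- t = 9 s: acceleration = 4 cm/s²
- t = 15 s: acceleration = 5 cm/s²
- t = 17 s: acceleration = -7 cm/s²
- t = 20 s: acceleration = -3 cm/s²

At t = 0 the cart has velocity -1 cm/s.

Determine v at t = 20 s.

Δv equals the area under the a-t graph; then v = v₀ + Δv.
0–5 s: ½(9 + 6)(5) = 37.5 cm/s
5–9 s: ½(6 + 4)(4) = 20 cm/s
9–15 s: ½(4 + 5)(6) = 27 cm/s
15–17 s: ½(5 + -7)(2) = -2 cm/s
17–20 s: ½(-7 + -3)(3) = -15 cm/s
Δv = 67.5 cm/s, so v(20) = -1 + (67.5) = 66.5 cm/s.

66.5 cm/s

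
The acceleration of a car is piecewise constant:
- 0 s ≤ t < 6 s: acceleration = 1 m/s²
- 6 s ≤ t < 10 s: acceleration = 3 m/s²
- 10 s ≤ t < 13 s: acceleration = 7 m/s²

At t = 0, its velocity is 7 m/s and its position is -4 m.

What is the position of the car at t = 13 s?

On each constant-a segment, Δv = aΔt and Δx = v₀Δt + ½aΔt²; chain segment to segment.
0–6 s: v starts 7 m/s; Δx = 7·6 + ½·1·6² = 60 m; v ends 13 m/s.
6–10 s: v starts 13 m/s; Δx = 13·4 + ½·3·4² = 76 m; v ends 25 m/s.
10–13 s: v starts 25 m/s; Δx = 25·3 + ½·7·3² = 106.5 m; v ends 46 m/s.
x(13) = -4 + Σ Δx = 238.5 m.

238.5 m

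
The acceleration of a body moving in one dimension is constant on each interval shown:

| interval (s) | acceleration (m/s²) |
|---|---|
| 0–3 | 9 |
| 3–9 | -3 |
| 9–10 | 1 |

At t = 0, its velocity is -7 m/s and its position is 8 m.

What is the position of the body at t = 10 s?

On each constant-a segment, Δv = aΔt and Δx = v₀Δt + ½aΔt²; chain segment to segment.
0–3 s: v starts -7 m/s; Δx = -7·3 + ½·9·3² = 19.5 m; v ends 20 m/s.
3–9 s: v starts 20 m/s; Δx = 20·6 + ½·-3·6² = 66 m; v ends 2 m/s.
9–10 s: v starts 2 m/s; Δx = 2·1 + ½·1·1² = 2.5 m; v ends 3 m/s.
x(10) = 8 + Σ Δx = 96 m.

96 m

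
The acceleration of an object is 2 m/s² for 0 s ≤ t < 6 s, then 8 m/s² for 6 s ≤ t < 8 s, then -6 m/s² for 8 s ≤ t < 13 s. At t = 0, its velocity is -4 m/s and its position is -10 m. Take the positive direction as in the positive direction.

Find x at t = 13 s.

79 m

On each constant-a segment, Δv = aΔt and Δx = v₀Δt + ½aΔt²; chain segment to segment.
0–6 s: v starts -4 m/s; Δx = -4·6 + ½·2·6² = 12 m; v ends 8 m/s.
6–8 s: v starts 8 m/s; Δx = 8·2 + ½·8·2² = 32 m; v ends 24 m/s.
8–13 s: v starts 24 m/s; Δx = 24·5 + ½·-6·5² = 45 m; v ends -6 m/s.
x(13) = -10 + Σ Δx = 79 m.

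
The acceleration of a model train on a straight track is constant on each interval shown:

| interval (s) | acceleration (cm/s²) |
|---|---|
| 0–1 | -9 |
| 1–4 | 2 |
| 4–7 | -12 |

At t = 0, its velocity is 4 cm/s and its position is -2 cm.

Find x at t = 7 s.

On each constant-a segment, Δv = aΔt and Δx = v₀Δt + ½aΔt²; chain segment to segment.
0–1 s: v starts 4 cm/s; Δx = 4·1 + ½·-9·1² = -0.5 cm; v ends -5 cm/s.
1–4 s: v starts -5 cm/s; Δx = -5·3 + ½·2·3² = -6 cm; v ends 1 cm/s.
4–7 s: v starts 1 cm/s; Δx = 1·3 + ½·-12·3² = -51 cm; v ends -35 cm/s.
x(7) = -2 + Σ Δx = -59.5 cm.

-59.5 cm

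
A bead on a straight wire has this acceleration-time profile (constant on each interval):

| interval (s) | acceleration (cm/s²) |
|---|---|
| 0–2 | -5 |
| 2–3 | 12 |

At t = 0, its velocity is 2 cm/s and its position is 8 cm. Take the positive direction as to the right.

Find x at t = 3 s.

0 cm

On each constant-a segment, Δv = aΔt and Δx = v₀Δt + ½aΔt²; chain segment to segment.
0–2 s: v starts 2 cm/s; Δx = 2·2 + ½·-5·2² = -6 cm; v ends -8 cm/s.
2–3 s: v starts -8 cm/s; Δx = -8·1 + ½·12·1² = -2 cm; v ends 4 cm/s.
x(3) = 8 + Σ Δx = 0 cm.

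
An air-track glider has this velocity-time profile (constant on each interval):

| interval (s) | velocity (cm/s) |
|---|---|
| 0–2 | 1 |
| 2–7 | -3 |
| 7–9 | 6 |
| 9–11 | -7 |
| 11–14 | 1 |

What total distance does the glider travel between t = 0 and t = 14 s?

Total distance travelled is ∫|v| dt — sum the magnitudes of each area piece.
0–2 s: |1| × 2 = 2 cm
2–7 s: |-3| × 5 = 15 cm
7–9 s: |6| × 2 = 12 cm
9–11 s: |-7| × 2 = 14 cm
11–14 s: |1| × 3 = 3 cm
Total distance = 46 cm

46 cm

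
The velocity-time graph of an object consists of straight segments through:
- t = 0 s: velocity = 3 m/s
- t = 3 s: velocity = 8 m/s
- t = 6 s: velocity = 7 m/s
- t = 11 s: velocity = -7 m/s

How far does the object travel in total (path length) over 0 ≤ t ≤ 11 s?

56.5 m

Total distance travelled is ∫|v| dt — sum the magnitudes of each area piece.
0–3 s: |½(3 + 8)(3)| = 16.5 m
3–6 s: |½(8 + 7)(3)| = 22.5 m
6–11 s: v = 0 at t = 8.5 s; triangle areas 8.75 + 8.75 = 17.5 m
Total distance = 56.5 m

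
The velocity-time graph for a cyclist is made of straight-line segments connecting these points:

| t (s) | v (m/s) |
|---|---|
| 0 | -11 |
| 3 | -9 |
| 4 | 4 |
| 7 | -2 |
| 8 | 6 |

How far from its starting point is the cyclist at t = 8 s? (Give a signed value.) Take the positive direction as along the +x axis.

-27.5 m

Net displacement equals the area under the velocity-time graph (areas below the axis count negative).
0–3 s: ½(-11 + -9)(3) = -30 m
3–4 s: ½(-9 + 4)(1) = -2.5 m
4–7 s: ½(4 + -2)(3) = 3 m
7–8 s: ½(-2 + 6)(1) = 2 m
Net displacement = -27.5 m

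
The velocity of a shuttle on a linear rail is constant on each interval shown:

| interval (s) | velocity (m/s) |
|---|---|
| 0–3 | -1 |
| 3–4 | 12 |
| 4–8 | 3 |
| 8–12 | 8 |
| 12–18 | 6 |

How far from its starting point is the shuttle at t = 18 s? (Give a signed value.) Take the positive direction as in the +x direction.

Net displacement equals the area under the velocity-time graph (areas below the axis count negative).
0–3 s: -1 × 3 = -3 m
3–4 s: 12 × 1 = 12 m
4–8 s: 3 × 4 = 12 m
8–12 s: 8 × 4 = 32 m
12–18 s: 6 × 6 = 36 m
Net displacement = 89 m

89 m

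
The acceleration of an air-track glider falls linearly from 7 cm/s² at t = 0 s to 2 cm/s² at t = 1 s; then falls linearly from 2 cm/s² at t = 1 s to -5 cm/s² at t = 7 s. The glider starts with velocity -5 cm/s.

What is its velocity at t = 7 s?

-9.5 cm/s

Δv equals the area under the a-t graph; then v = v₀ + Δv.
0–1 s: ½(7 + 2)(1) = 4.5 cm/s
1–7 s: ½(2 + -5)(6) = -9 cm/s
Δv = -4.5 cm/s, so v(7) = -5 + (-4.5) = -9.5 cm/s.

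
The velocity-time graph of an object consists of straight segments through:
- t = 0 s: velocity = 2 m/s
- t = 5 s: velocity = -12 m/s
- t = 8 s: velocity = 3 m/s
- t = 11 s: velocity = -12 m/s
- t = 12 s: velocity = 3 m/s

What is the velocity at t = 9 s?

-2 m/s

On 8–11 s the graph is linear from 3 to -12 m/s: v(9) = 3 + (-12 − 3)·(9 − 8)/(11 − 8) = -2 m/s.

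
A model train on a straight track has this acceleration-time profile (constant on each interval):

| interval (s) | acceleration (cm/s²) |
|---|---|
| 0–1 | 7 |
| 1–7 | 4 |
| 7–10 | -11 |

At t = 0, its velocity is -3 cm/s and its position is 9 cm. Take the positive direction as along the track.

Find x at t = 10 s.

On each constant-a segment, Δv = aΔt and Δx = v₀Δt + ½aΔt²; chain segment to segment.
0–1 s: v starts -3 cm/s; Δx = -3·1 + ½·7·1² = 0.5 cm; v ends 4 cm/s.
1–7 s: v starts 4 cm/s; Δx = 4·6 + ½·4·6² = 96 cm; v ends 28 cm/s.
7–10 s: v starts 28 cm/s; Δx = 28·3 + ½·-11·3² = 34.5 cm; v ends -5 cm/s.
x(10) = 9 + Σ Δx = 140 cm.

140 cm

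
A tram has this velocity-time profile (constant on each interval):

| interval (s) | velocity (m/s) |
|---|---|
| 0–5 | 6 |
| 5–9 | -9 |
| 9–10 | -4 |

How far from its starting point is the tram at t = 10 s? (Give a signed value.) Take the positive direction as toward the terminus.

-10 m

Net displacement equals the area under the velocity-time graph (areas below the axis count negative).
0–5 s: 6 × 5 = 30 m
5–9 s: -9 × 4 = -36 m
9–10 s: -4 × 1 = -4 m
Net displacement = -10 m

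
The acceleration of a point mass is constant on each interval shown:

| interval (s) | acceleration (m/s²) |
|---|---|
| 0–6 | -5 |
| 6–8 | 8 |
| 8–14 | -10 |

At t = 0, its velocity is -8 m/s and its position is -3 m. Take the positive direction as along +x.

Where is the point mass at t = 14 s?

On each constant-a segment, Δv = aΔt and Δx = v₀Δt + ½aΔt²; chain segment to segment.
0–6 s: v starts -8 m/s; Δx = -8·6 + ½·-5·6² = -138 m; v ends -38 m/s.
6–8 s: v starts -38 m/s; Δx = -38·2 + ½·8·2² = -60 m; v ends -22 m/s.
8–14 s: v starts -22 m/s; Δx = -22·6 + ½·-10·6² = -312 m; v ends -82 m/s.
x(14) = -3 + Σ Δx = -513 m.

-513 m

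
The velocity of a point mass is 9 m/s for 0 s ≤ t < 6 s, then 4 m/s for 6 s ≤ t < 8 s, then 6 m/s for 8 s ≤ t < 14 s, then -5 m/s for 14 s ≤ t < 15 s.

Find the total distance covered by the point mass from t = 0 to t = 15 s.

103 m

Total distance travelled is ∫|v| dt — sum the magnitudes of each area piece.
0–6 s: |9| × 6 = 54 m
6–8 s: |4| × 2 = 8 m
8–14 s: |6| × 6 = 36 m
14–15 s: |-5| × 1 = 5 m
Total distance = 103 m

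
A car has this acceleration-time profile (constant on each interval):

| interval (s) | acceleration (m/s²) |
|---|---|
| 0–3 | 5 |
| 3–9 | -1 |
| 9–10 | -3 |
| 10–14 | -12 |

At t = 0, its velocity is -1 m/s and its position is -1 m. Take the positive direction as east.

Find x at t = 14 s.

15 m

On each constant-a segment, Δv = aΔt and Δx = v₀Δt + ½aΔt²; chain segment to segment.
0–3 s: v starts -1 m/s; Δx = -1·3 + ½·5·3² = 19.5 m; v ends 14 m/s.
3–9 s: v starts 14 m/s; Δx = 14·6 + ½·-1·6² = 66 m; v ends 8 m/s.
9–10 s: v starts 8 m/s; Δx = 8·1 + ½·-3·1² = 6.5 m; v ends 5 m/s.
10–14 s: v starts 5 m/s; Δx = 5·4 + ½·-12·4² = -76 m; v ends -43 m/s.
x(14) = -1 + Σ Δx = 15 m.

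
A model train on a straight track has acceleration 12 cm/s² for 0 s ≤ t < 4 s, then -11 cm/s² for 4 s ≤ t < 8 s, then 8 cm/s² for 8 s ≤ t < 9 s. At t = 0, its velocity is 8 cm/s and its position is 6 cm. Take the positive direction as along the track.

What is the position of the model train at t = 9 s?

286 cm

On each constant-a segment, Δv = aΔt and Δx = v₀Δt + ½aΔt²; chain segment to segment.
0–4 s: v starts 8 cm/s; Δx = 8·4 + ½·12·4² = 128 cm; v ends 56 cm/s.
4–8 s: v starts 56 cm/s; Δx = 56·4 + ½·-11·4² = 136 cm; v ends 12 cm/s.
8–9 s: v starts 12 cm/s; Δx = 12·1 + ½·8·1² = 16 cm; v ends 20 cm/s.
x(9) = 6 + Σ Δx = 286 cm.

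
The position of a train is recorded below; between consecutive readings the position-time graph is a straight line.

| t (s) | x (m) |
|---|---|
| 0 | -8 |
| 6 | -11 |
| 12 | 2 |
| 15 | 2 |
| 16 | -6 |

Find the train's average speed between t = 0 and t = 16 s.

Average speed = (total path length)/(elapsed time); on a piecewise-linear x-t graph the path length is Σ|Δx|.
0–6 s: |Δx| = |-11 − -8| = 3 m
6–12 s: |Δx| = |2 − -11| = 13 m
12–15 s: |Δx| = |2 − 2| = 0 m
15–16 s: |Δx| = |-6 − 2| = 8 m
Total path = 24 m; average speed = 24/16 = 1.5 m/s.

1.5 m/s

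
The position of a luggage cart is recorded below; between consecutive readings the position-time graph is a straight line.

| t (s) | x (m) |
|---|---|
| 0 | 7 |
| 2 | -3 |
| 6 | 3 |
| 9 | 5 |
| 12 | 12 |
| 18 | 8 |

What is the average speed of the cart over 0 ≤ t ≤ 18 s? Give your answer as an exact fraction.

Average speed = (total path length)/(elapsed time); on a piecewise-linear x-t graph the path length is Σ|Δx|.
0–2 s: |Δx| = |-3 − 7| = 10 m
2–6 s: |Δx| = |3 − -3| = 6 m
6–9 s: |Δx| = |5 − 3| = 2 m
9–12 s: |Δx| = |12 − 5| = 7 m
12–18 s: |Δx| = |8 − 12| = 4 m
Total path = 29 m; average speed = 29/18 = 29/18 m/s.

29/18 m/s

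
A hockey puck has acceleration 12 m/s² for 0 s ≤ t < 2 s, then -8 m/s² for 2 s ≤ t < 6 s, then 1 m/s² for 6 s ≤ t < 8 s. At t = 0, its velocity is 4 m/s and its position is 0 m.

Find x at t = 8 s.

On each constant-a segment, Δv = aΔt and Δx = v₀Δt + ½aΔt²; chain segment to segment.
0–2 s: v starts 4 m/s; Δx = 4·2 + ½·12·2² = 32 m; v ends 28 m/s.
2–6 s: v starts 28 m/s; Δx = 28·4 + ½·-8·4² = 48 m; v ends -4 m/s.
6–8 s: v starts -4 m/s; Δx = -4·2 + ½·1·2² = -6 m; v ends -2 m/s.
x(8) = 0 + Σ Δx = 74 m.

74 m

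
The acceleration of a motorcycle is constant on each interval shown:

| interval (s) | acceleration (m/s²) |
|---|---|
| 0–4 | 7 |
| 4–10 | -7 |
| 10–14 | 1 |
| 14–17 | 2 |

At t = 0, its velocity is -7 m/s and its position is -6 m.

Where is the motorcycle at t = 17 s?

-96 m

On each constant-a segment, Δv = aΔt and Δx = v₀Δt + ½aΔt²; chain segment to segment.
0–4 s: v starts -7 m/s; Δx = -7·4 + ½·7·4² = 28 m; v ends 21 m/s.
4–10 s: v starts 21 m/s; Δx = 21·6 + ½·-7·6² = 0 m; v ends -21 m/s.
10–14 s: v starts -21 m/s; Δx = -21·4 + ½·1·4² = -76 m; v ends -17 m/s.
14–17 s: v starts -17 m/s; Δx = -17·3 + ½·2·3² = -42 m; v ends -11 m/s.
x(17) = -6 + Σ Δx = -96 m.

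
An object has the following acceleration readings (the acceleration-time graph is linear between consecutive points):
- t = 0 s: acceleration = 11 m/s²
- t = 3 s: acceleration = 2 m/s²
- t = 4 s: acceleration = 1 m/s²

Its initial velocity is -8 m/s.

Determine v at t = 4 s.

13 m/s

Δv equals the area under the a-t graph; then v = v₀ + Δv.
0–3 s: ½(11 + 2)(3) = 19.5 m/s
3–4 s: ½(2 + 1)(1) = 1.5 m/s
Δv = 21 m/s, so v(4) = -8 + (21) = 13 m/s.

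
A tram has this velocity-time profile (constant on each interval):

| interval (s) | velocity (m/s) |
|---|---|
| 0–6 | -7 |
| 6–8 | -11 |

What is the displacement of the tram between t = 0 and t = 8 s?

-64 m

Displacement is the signed area under the v-t curve.
0–6 s: -7 × 6 = -42 m
6–8 s: -11 × 2 = -22 m
Net displacement = -64 m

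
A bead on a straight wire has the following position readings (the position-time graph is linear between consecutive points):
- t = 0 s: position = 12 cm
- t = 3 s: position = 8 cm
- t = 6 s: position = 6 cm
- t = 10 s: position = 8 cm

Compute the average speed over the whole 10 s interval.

0.8 cm/s

Average speed = (total path length)/(elapsed time); on a piecewise-linear x-t graph the path length is Σ|Δx|.
0–3 s: |Δx| = |8 − 12| = 4 cm
3–6 s: |Δx| = |6 − 8| = 2 cm
6–10 s: |Δx| = |8 − 6| = 2 cm
Total path = 8 cm; average speed = 8/10 = 0.8 cm/s.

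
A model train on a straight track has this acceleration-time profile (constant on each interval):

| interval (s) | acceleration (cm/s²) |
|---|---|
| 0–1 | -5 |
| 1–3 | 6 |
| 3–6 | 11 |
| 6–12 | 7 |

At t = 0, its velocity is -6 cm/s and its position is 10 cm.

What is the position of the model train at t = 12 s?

374 cm

On each constant-a segment, Δv = aΔt and Δx = v₀Δt + ½aΔt²; chain segment to segment.
0–1 s: v starts -6 cm/s; Δx = -6·1 + ½·-5·1² = -8.5 cm; v ends -11 cm/s.
1–3 s: v starts -11 cm/s; Δx = -11·2 + ½·6·2² = -10 cm; v ends 1 cm/s.
3–6 s: v starts 1 cm/s; Δx = 1·3 + ½·11·3² = 52.5 cm; v ends 34 cm/s.
6–12 s: v starts 34 cm/s; Δx = 34·6 + ½·7·6² = 330 cm; v ends 76 cm/s.
x(12) = 10 + Σ Δx = 374 cm.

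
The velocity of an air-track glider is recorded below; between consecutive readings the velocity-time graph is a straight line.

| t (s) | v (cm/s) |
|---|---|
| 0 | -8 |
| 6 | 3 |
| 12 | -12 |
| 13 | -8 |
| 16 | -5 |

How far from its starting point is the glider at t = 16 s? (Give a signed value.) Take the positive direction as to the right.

-71.5 cm

Net displacement equals the area under the velocity-time graph (areas below the axis count negative).
0–6 s: ½(-8 + 3)(6) = -15 cm
6–12 s: ½(3 + -12)(6) = -27 cm
12–13 s: ½(-12 + -8)(1) = -10 cm
13–16 s: ½(-8 + -5)(3) = -19.5 cm
Net displacement = -71.5 cm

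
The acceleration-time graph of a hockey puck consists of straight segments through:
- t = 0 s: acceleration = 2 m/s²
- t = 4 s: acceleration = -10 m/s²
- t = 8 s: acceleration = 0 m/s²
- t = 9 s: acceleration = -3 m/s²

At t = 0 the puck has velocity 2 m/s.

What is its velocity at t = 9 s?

Δv equals the area under the a-t graph; then v = v₀ + Δv.
0–4 s: ½(2 + -10)(4) = -16 m/s
4–8 s: ½(-10 + 0)(4) = -20 m/s
8–9 s: ½(0 + -3)(1) = -1.5 m/s
Δv = -37.5 m/s, so v(9) = 2 + (-37.5) = -35.5 m/s.

-35.5 m/s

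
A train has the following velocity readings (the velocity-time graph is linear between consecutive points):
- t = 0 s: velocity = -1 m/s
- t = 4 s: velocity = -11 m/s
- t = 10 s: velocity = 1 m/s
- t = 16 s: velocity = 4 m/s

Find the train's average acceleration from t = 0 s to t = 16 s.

Average acceleration = Δv/Δt = (4 − -1)/(16 − 0) = 0.3125 m/s².

0.3125 m/s²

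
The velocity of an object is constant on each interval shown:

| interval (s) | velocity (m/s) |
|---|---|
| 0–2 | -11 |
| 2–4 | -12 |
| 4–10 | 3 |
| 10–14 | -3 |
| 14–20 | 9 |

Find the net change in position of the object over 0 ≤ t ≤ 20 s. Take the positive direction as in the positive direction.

Displacement is the signed area under the v-t curve.
0–2 s: -11 × 2 = -22 m
2–4 s: -12 × 2 = -24 m
4–10 s: 3 × 6 = 18 m
10–14 s: -3 × 4 = -12 m
14–20 s: 9 × 6 = 54 m
Net displacement = 14 m

14 m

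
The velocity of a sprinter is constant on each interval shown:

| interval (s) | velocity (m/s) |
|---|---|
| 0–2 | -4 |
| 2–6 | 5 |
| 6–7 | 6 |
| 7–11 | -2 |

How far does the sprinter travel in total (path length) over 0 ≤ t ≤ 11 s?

Total distance travelled is ∫|v| dt — sum the magnitudes of each area piece.
0–2 s: |-4| × 2 = 8 m
2–6 s: |5| × 4 = 20 m
6–7 s: |6| × 1 = 6 m
7–11 s: |-2| × 4 = 8 m
Total distance = 42 m

42 m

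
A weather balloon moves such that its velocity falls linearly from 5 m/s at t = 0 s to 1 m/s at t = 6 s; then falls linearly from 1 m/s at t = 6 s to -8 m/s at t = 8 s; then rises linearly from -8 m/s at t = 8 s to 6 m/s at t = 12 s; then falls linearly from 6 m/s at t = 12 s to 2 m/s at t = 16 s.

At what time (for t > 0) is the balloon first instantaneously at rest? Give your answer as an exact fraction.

t = 56/9 s

v changes sign on 6–8 s (from 1 to -8); the graph is linear there, so v = 0 at t = 6 + (-1)·(8 − 6)/(-8 − 1) = 56/9 s.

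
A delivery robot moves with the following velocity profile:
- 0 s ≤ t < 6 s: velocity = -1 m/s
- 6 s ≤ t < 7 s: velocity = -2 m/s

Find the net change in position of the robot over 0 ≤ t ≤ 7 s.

Displacement is the signed area under the v-t curve.
0–6 s: -1 × 6 = -6 m
6–7 s: -2 × 1 = -2 m
Net displacement = -8 m

-8 m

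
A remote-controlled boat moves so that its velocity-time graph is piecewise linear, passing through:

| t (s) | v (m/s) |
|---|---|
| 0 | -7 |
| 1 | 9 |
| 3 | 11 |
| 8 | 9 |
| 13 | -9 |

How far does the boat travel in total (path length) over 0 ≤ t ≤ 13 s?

96.5625 m

Total distance travelled is ∫|v| dt — sum the magnitudes of each area piece.
0–1 s: v = 0 at t = 0.4375 s; triangle areas 1.53125 + 2.53125 = 4.0625 m
1–3 s: |½(9 + 11)(2)| = 20 m
3–8 s: |½(11 + 9)(5)| = 50 m
8–13 s: v = 0 at t = 10.5 s; triangle areas 11.25 + 11.25 = 22.5 m
Total distance = 96.5625 m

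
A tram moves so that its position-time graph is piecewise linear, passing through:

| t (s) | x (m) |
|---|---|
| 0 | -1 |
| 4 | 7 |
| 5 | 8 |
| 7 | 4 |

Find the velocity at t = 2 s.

2 m/s

Velocity is the slope of the x-t graph on 0–4 s: (7 − -1)/(4 − 0) = 2 m/s.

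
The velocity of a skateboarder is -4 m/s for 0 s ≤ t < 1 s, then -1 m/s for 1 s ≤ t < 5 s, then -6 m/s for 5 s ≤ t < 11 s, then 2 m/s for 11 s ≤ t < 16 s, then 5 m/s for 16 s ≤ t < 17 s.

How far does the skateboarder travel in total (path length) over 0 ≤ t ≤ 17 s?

59 m

Total distance travelled is ∫|v| dt — sum the magnitudes of each area piece.
0–1 s: |-4| × 1 = 4 m
1–5 s: |-1| × 4 = 4 m
5–11 s: |-6| × 6 = 36 m
11–16 s: |2| × 5 = 10 m
16–17 s: |5| × 1 = 5 m
Total distance = 59 m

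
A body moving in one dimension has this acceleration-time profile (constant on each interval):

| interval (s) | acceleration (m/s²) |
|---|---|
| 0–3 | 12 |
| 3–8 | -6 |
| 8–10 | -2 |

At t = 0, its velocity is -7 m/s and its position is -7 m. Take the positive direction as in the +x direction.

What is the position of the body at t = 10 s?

On each constant-a segment, Δv = aΔt and Δx = v₀Δt + ½aΔt²; chain segment to segment.
0–3 s: v starts -7 m/s; Δx = -7·3 + ½·12·3² = 33 m; v ends 29 m/s.
3–8 s: v starts 29 m/s; Δx = 29·5 + ½·-6·5² = 70 m; v ends -1 m/s.
8–10 s: v starts -1 m/s; Δx = -1·2 + ½·-2·2² = -6 m; v ends -5 m/s.
x(10) = -7 + Σ Δx = 90 m.

90 m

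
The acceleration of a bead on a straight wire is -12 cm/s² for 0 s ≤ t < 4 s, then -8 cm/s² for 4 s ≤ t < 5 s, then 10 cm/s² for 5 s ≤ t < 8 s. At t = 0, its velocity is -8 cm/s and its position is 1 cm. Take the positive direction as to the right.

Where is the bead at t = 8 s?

On each constant-a segment, Δv = aΔt and Δx = v₀Δt + ½aΔt²; chain segment to segment.
0–4 s: v starts -8 cm/s; Δx = -8·4 + ½·-12·4² = -128 cm; v ends -56 cm/s.
4–5 s: v starts -56 cm/s; Δx = -56·1 + ½·-8·1² = -60 cm; v ends -64 cm/s.
5–8 s: v starts -64 cm/s; Δx = -64·3 + ½·10·3² = -147 cm; v ends -34 cm/s.
x(8) = 1 + Σ Δx = -334 cm.

-334 cm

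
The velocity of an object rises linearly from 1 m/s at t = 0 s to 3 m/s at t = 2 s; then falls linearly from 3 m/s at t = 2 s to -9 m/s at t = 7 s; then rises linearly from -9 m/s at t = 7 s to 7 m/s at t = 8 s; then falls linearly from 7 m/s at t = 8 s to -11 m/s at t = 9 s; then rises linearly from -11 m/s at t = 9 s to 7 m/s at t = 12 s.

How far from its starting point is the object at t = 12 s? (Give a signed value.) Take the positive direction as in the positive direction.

-20 m

Net displacement equals the area under the velocity-time graph (areas below the axis count negative).
0–2 s: ½(1 + 3)(2) = 4 m
2–7 s: ½(3 + -9)(5) = -15 m
7–8 s: ½(-9 + 7)(1) = -1 m
8–9 s: ½(7 + -11)(1) = -2 m
9–12 s: ½(-11 + 7)(3) = -6 m
Net displacement = -20 m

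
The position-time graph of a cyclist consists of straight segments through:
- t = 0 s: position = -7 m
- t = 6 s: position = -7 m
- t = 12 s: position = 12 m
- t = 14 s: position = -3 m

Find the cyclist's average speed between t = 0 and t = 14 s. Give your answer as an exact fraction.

17/7 m/s

Average speed = (total path length)/(elapsed time); on a piecewise-linear x-t graph the path length is Σ|Δx|.
0–6 s: |Δx| = |-7 − -7| = 0 m
6–12 s: |Δx| = |12 − -7| = 19 m
12–14 s: |Δx| = |-3 − 12| = 15 m
Total path = 34 m; average speed = 34/14 = 17/7 m/s.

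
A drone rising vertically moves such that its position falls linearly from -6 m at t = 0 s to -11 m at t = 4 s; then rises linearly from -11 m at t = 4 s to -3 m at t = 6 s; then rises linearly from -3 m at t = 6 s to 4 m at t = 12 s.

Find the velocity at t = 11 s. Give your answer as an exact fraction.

7/6 m/s

Velocity is the slope of the x-t graph on 6–12 s: (4 − -3)/(12 − 6) = 7/6 m/s.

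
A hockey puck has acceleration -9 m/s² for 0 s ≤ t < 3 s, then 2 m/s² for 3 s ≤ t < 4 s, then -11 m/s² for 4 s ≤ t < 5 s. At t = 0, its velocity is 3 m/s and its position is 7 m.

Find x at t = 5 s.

On each constant-a segment, Δv = aΔt and Δx = v₀Δt + ½aΔt²; chain segment to segment.
0–3 s: v starts 3 m/s; Δx = 3·3 + ½·-9·3² = -31.5 m; v ends -24 m/s.
3–4 s: v starts -24 m/s; Δx = -24·1 + ½·2·1² = -23 m; v ends -22 m/s.
4–5 s: v starts -22 m/s; Δx = -22·1 + ½·-11·1² = -27.5 m; v ends -33 m/s.
x(5) = 7 + Σ Δx = -75 m.

-75 m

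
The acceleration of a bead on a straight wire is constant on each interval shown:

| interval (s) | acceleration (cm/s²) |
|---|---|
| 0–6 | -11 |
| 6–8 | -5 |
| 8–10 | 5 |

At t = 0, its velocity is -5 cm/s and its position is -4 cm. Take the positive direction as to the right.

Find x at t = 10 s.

-536 cm

On each constant-a segment, Δv = aΔt and Δx = v₀Δt + ½aΔt²; chain segment to segment.
0–6 s: v starts -5 cm/s; Δx = -5·6 + ½·-11·6² = -228 cm; v ends -71 cm/s.
6–8 s: v starts -71 cm/s; Δx = -71·2 + ½·-5·2² = -152 cm; v ends -81 cm/s.
8–10 s: v starts -81 cm/s; Δx = -81·2 + ½·5·2² = -152 cm; v ends -71 cm/s.
x(10) = -4 + Σ Δx = -536 cm.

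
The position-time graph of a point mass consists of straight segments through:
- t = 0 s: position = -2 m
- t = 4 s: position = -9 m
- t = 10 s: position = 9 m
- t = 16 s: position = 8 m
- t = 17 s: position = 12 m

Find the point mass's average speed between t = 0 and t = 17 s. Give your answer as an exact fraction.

30/17 m/s

Average speed = (total path length)/(elapsed time); on a piecewise-linear x-t graph the path length is Σ|Δx|.
0–4 s: |Δx| = |-9 − -2| = 7 m
4–10 s: |Δx| = |9 − -9| = 18 m
10–16 s: |Δx| = |8 − 9| = 1 m
16–17 s: |Δx| = |12 − 8| = 4 m
Total path = 30 m; average speed = 30/17 = 30/17 m/s.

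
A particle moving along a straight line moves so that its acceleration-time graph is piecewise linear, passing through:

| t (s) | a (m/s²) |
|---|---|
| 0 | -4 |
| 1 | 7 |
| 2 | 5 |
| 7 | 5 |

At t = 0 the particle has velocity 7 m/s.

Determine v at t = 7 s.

39.5 m/s

Δv equals the area under the a-t graph; then v = v₀ + Δv.
0–1 s: ½(-4 + 7)(1) = 1.5 m/s
1–2 s: ½(7 + 5)(1) = 6 m/s
2–7 s: 5 × 5 = 25 m/s
Δv = 32.5 m/s, so v(7) = 7 + (32.5) = 39.5 m/s.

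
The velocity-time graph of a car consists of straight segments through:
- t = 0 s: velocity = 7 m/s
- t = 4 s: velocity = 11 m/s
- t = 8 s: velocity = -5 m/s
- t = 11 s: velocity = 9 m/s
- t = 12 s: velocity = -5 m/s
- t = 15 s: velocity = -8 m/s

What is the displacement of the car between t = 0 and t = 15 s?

36.5 m

Displacement is the signed area under the v-t curve.
0–4 s: ½(7 + 11)(4) = 36 m
4–8 s: ½(11 + -5)(4) = 12 m
8–11 s: ½(-5 + 9)(3) = 6 m
11–12 s: ½(9 + -5)(1) = 2 m
12–15 s: ½(-5 + -8)(3) = -19.5 m
Net displacement = 36.5 m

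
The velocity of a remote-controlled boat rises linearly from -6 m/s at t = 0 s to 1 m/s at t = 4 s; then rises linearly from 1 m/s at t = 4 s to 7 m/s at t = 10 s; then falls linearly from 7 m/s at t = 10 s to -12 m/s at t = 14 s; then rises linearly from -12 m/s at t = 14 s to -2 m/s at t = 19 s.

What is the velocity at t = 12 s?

-2.5 m/s

On 10–14 s the graph is linear from 7 to -12 m/s: v(12) = 7 + (-12 − 7)·(12 − 10)/(14 − 10) = -2.5 m/s.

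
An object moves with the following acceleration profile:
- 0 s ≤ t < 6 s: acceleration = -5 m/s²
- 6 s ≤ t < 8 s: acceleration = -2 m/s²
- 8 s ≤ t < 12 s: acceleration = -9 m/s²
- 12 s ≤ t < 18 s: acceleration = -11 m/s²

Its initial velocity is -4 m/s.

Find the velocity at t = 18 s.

-140 m/s

Δv equals the area under the a-t graph; then v = v₀ + Δv.
0–6 s: -5 × 6 = -30 m/s
6–8 s: -2 × 2 = -4 m/s
8–12 s: -9 × 4 = -36 m/s
12–18 s: -11 × 6 = -66 m/s
Δv = -136 m/s, so v(18) = -4 + (-136) = -140 m/s.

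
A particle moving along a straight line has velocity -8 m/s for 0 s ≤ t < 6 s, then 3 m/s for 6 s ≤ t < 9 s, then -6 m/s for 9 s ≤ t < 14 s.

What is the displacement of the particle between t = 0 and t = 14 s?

Displacement is the signed area under the v-t curve.
0–6 s: -8 × 6 = -48 m
6–9 s: 3 × 3 = 9 m
9–14 s: -6 × 5 = -30 m
Net displacement = -69 m

-69 m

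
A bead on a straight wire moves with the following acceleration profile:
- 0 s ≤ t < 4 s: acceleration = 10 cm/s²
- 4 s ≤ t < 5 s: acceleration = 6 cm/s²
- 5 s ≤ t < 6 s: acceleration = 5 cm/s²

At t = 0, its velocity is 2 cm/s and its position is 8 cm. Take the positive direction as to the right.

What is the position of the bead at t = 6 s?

191.5 cm

On each constant-a segment, Δv = aΔt and Δx = v₀Δt + ½aΔt²; chain segment to segment.
0–4 s: v starts 2 cm/s; Δx = 2·4 + ½·10·4² = 88 cm; v ends 42 cm/s.
4–5 s: v starts 42 cm/s; Δx = 42·1 + ½·6·1² = 45 cm; v ends 48 cm/s.
5–6 s: v starts 48 cm/s; Δx = 48·1 + ½·5·1² = 50.5 cm; v ends 53 cm/s.
x(6) = 8 + Σ Δx = 191.5 cm.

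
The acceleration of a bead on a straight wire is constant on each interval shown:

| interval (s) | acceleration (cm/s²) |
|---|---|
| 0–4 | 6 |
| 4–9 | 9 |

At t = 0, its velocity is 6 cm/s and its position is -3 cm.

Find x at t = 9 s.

On each constant-a segment, Δv = aΔt and Δx = v₀Δt + ½aΔt²; chain segment to segment.
0–4 s: v starts 6 cm/s; Δx = 6·4 + ½·6·4² = 72 cm; v ends 30 cm/s.
4–9 s: v starts 30 cm/s; Δx = 30·5 + ½·9·5² = 262.5 cm; v ends 75 cm/s.
x(9) = -3 + Σ Δx = 331.5 cm.

331.5 cm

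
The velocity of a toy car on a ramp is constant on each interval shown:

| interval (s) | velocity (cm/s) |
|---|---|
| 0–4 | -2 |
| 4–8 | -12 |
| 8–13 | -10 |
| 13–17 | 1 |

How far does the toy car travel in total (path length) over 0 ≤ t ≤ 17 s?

Distance (not displacement) is the total path length: add the absolute areas under v-t.
0–4 s: |-2| × 4 = 8 cm
4–8 s: |-12| × 4 = 48 cm
8–13 s: |-10| × 5 = 50 cm
13–17 s: |1| × 4 = 4 cm
Total distance = 110 cm

110 cm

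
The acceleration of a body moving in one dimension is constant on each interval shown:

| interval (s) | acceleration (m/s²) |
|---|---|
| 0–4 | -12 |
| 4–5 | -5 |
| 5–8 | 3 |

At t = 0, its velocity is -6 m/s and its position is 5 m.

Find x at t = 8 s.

-335 m

On each constant-a segment, Δv = aΔt and Δx = v₀Δt + ½aΔt²; chain segment to segment.
0–4 s: v starts -6 m/s; Δx = -6·4 + ½·-12·4² = -120 m; v ends -54 m/s.
4–5 s: v starts -54 m/s; Δx = -54·1 + ½·-5·1² = -56.5 m; v ends -59 m/s.
5–8 s: v starts -59 m/s; Δx = -59·3 + ½·3·3² = -163.5 m; v ends -50 m/s.
x(8) = 5 + Σ Δx = -335 m.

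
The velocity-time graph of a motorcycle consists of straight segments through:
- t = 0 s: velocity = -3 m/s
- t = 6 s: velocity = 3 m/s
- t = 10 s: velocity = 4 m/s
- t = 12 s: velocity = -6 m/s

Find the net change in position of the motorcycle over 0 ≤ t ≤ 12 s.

Displacement is the signed area under the v-t curve.
0–6 s: ½(-3 + 3)(6) = 0 m
6–10 s: ½(3 + 4)(4) = 14 m
10–12 s: ½(4 + -6)(2) = -2 m
Net displacement = 12 m

12 m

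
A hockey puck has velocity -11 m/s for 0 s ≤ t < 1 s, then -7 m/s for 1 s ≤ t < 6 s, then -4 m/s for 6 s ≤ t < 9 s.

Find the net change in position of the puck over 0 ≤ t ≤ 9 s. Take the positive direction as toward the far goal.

-58 m

Net displacement equals the area under the velocity-time graph (areas below the axis count negative).
0–1 s: -11 × 1 = -11 m
1–6 s: -7 × 5 = -35 m
6–9 s: -4 × 3 = -12 m
Net displacement = -58 m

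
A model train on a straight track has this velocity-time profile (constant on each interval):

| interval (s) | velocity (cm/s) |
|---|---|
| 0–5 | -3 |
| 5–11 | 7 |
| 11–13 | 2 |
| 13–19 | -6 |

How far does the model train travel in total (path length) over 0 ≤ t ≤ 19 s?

Total distance travelled is ∫|v| dt — sum the magnitudes of each area piece.
0–5 s: |-3| × 5 = 15 cm
5–11 s: |7| × 6 = 42 cm
11–13 s: |2| × 2 = 4 cm
13–19 s: |-6| × 6 = 36 cm
Total distance = 97 cm

97 cm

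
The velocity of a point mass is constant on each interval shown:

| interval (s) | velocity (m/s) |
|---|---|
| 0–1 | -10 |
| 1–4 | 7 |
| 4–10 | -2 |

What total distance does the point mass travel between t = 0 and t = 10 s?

Distance (not displacement) is the total path length: add the absolute areas under v-t.
0–1 s: |-10| × 1 = 10 m
1–4 s: |7| × 3 = 21 m
4–10 s: |-2| × 6 = 12 m
Total distance = 43 m

43 m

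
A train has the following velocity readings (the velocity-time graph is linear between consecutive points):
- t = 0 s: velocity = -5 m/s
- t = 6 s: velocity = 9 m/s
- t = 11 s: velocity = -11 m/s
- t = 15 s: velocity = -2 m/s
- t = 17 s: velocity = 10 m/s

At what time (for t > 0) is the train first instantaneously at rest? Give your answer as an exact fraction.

v changes sign on 0–6 s (from -5 to 9); the graph is linear there, so v = 0 at t = 0 + (5)·(6 − 0)/(9 − -5) = 15/7 s.

t = 15/7 s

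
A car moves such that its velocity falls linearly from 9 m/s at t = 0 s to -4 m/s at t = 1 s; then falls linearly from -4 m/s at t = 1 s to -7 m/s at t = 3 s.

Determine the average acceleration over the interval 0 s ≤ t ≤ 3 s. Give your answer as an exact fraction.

Average acceleration = Δv/Δt = (-7 − 9)/(3 − 0) = -16/3 m/s².

-16/3 m/s²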